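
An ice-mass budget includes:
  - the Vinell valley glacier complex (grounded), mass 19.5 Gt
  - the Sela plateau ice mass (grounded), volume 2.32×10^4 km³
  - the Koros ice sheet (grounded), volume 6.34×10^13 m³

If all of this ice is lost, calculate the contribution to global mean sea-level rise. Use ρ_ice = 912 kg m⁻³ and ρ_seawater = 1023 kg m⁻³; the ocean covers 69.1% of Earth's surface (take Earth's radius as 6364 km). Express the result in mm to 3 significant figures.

≈ 220 mm

Vinell: 19.5 Gt = 1.950×10^13 kg; dividing by ρ_w = 1023 kg m⁻³ gives 1.906×10^10 m³ of water.
Sela: 2.32×10^4 km³ × (912/1023) = 2.068×10^4 km³ of water.
Koros: 6.34×10^13 m³ × (912/1023) = 5.652×10^13 m³ of water.
Total added water ≈ 7.722×10^13 m³ over 3.52×10^14 m² → Δh = 0.220 m = 220 mm.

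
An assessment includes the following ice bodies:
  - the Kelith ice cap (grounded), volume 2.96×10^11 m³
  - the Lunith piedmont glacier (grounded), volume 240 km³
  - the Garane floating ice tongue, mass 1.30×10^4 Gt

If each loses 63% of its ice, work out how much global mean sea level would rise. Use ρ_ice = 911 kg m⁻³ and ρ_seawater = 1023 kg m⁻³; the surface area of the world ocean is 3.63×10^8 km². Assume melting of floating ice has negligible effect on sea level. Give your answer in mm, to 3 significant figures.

≈ 0.828 mm

Kelith: 0.63 × 2.96×10^11 m³ × (911/1023) = 1.661×10^11 m³ of water.
Lunith: 0.63 × 240 km³ × (911/1023) = 134.6 km³ of water.
The Garane floating ice tongue is floating and already displaces its own weight of water, so its melt adds essentially nothing to sea level.
Total added water ≈ 3.007×10^11 m³ over 3.63×10^14 m² → Δh = 8.28×10^-4 m = 0.828 mm.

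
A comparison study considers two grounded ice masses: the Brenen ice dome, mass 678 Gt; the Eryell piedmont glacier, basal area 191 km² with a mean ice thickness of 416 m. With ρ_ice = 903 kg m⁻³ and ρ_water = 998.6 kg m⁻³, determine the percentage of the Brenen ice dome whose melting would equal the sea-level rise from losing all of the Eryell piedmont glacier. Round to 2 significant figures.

Equal sea-level rise means equal mass of meltwater, i.e. equal mass of ice lost.
Ice mass of Eryell: 7.175×10^13 kg; ice mass of Brenen: 6.780×10^14 kg.
Fraction required = 7.175×10^13 / 6.780×10^14 = 0.106 → 11 %.

≈ 11 %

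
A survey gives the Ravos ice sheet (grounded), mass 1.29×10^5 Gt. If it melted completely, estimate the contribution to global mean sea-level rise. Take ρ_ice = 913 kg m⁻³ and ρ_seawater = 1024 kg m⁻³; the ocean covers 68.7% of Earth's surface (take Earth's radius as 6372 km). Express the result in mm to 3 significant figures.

≈ 359 mm

Ravos: 1.29×10^5 Gt = 1.290×10^17 kg; dividing by ρ_w = 1024 kg m⁻³ gives 1.260×10^14 m³ of water.
Spread over 3.51×10^14 m² of ocean, Δh = 1.260×10^14 / 3.51×10^14 = 0.359 m = 359 mm.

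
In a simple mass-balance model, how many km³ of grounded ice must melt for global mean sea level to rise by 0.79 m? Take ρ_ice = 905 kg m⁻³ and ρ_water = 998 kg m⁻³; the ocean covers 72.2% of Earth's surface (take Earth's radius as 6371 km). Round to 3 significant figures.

Required water volume = Δh × A = 0.79 m × 3.68×10^14 m² = 2.909×10^14 m³ = 2.909×10^5 km³.
Ice volume = water volume × ρ_w/ρ_ice = 2.909×10^5 × 998/905 = 3.21×10^5 km³.

≈ 3.21×10^5 km³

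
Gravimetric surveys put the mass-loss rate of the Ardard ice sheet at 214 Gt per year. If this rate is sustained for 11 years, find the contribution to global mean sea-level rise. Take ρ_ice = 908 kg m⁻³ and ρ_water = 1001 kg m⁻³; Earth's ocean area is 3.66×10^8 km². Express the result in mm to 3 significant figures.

≈ 6.43 mm

Total mass lost = 214 Gt/yr × 11 yr = 2354 Gt = 2.354×10^15 kg.
ρ_w = 1001 kg m⁻³, so water volume = 2.354×10^15 / 1001 = 2.352×10^12 m³.
Δh = 2.352×10^12 / 3.66×10^14 = 6.43×10^-3 m = 6.43 mm.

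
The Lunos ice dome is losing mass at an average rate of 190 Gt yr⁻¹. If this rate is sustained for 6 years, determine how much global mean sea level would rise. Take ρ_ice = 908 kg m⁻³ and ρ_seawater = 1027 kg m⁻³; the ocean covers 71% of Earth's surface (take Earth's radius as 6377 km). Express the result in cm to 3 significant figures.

Total mass lost = 190 Gt/yr × 6 yr = 1140 Gt = 1.140×10^15 kg.
ρ_w = 1027 kg m⁻³, so water volume = 1.140×10^15 / 1027 = 1.110×10^12 m³.
Δh = 1.110×10^12 / 3.63×10^14 = 3.06×10^-3 m = 0.306 cm.

≈ 0.306 cm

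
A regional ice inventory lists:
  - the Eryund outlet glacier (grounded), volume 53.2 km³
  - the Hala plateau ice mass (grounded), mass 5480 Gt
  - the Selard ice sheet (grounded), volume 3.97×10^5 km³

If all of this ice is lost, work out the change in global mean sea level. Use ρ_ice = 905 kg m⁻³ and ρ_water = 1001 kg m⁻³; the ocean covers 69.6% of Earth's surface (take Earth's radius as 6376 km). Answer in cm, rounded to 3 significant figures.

≈ 102 cm

Eryund: 53.2 km³ × (905/1001) = 48.10 km³ of water.
Hala: 5480 Gt = 5.480×10^15 kg; dividing by ρ_w = 1001 kg m⁻³ gives 5.475×10^12 m³ of water.
Selard: 3.97×10^5 km³ × (905/1001) = 3.589×10^5 km³ of water.
Total added water ≈ 3.644×10^14 m³ over 3.56×10^14 m² → Δh = 1.02 m = 102 cm.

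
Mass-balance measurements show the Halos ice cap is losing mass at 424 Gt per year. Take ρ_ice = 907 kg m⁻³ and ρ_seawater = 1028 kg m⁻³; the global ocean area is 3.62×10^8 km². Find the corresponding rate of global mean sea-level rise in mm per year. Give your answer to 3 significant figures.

≈ 1.14 mm/yr

ρ_w = 1028 kg m⁻³. Annual water volume added = 424 Gt / ρ_w = 4.240×10^14 kg / 1028 kg m⁻³ = 4.125×10^11 m³.
Δh per year = 4.125×10^11 / 3.62×10^14 = 1.14×10^-3 m = 1.14 mm.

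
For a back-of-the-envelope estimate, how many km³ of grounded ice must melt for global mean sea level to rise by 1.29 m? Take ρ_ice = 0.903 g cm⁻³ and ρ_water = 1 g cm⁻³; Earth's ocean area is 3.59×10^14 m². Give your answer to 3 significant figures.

Required water volume = Δh × A = 1.29 m × 3.59×10^14 m² = 4.631×10^14 m³ = 4.631×10^5 km³.
Ice volume = water volume × ρ_w/ρ_ice = 4.631×10^5 × 1000/903 = 5.13×10^5 km³.

≈ 5.13×10^5 km³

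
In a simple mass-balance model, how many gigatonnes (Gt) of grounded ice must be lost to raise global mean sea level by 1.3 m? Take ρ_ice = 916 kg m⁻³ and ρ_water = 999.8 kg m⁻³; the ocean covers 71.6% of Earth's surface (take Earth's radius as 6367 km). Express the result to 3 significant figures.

Required water volume = Δh × A = 1.3 m × 3.65×10^14 m² = 4.742×10^14 m³.
ρ_w = 999.8 kg m⁻³, so the mass of water = 4.742×10^14 m³ × 999.8 kg m⁻³ = 4.741×10^17 kg = 4.74×10^5 Gt (and the same mass of ice, by conservation).

≈ 4.74×10^5 Gt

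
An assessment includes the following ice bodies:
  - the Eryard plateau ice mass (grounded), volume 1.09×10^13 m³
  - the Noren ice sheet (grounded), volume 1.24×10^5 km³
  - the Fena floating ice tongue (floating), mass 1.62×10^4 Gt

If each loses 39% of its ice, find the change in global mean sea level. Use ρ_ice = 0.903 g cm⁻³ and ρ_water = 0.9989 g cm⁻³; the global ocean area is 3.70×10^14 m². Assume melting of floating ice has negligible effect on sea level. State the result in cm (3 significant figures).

Eryard: 0.39 × 1.09×10^13 m³ × (903/998.9) = 3.843×10^12 m³ of water.
Noren: 0.39 × 1.24×10^5 km³ × (903/998.9) = 4.372×10^4 km³ of water.
The Fena floating ice tongue is floating and already displaces its own weight of water, so its melt adds essentially nothing to sea level.
Total added water ≈ 4.756×10^13 m³ over 3.70×10^14 m² → Δh = 0.129 m = 12.9 cm.

≈ 12.9 cm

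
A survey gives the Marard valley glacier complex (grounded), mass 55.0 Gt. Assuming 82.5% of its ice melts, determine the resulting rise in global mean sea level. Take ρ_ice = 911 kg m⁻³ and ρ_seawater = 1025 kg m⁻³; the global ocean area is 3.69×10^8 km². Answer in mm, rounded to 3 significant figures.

Marard: 0.825 × 55.0 Gt = 4.538×10^13 kg; dividing by ρ_w = 1025 kg m⁻³ gives 4.427×10^10 m³ of water.
Spread over 3.69×10^14 m² of ocean, Δh = 4.427×10^10 / 3.69×10^14 = 1.20×10^-4 m = 0.120 mm.

≈ 0.120 mm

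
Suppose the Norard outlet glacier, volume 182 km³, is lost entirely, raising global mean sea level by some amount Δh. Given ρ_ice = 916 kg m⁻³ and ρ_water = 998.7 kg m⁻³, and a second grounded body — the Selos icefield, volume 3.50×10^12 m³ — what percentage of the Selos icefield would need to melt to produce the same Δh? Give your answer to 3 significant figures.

Equal sea-level rise means equal mass of meltwater, i.e. equal mass of ice lost.
Ice mass of Norard: 1.667×10^14 kg; ice mass of Selos: 3.206×10^15 kg.
Fraction required = 1.667×10^14 / 3.206×10^15 = 0.0520 → 5.20 %.

≈ 5.20 %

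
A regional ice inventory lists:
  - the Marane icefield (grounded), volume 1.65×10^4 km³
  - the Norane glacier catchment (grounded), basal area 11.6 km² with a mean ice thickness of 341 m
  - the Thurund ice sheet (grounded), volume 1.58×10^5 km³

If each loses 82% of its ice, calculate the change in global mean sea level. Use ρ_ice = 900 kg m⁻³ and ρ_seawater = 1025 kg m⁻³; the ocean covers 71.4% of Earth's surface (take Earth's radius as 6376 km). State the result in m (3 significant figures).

≈ 0.344 m

Marane: 0.82 × 1.65×10^4 km³ × (900/1025) = 1.188×10^4 km³ of water.
Norane: ice volume = 11.6 km² × 341 m = 3.956 km³; 0.82 × 3.956 × (900/1025) = 2.848 km³ of water.
Thurund: 0.82 × 1.58×10^5 km³ × (900/1025) = 1.138×10^5 km³ of water.
Total added water ≈ 1.256×10^14 m³ over 3.65×10^14 m² → Δh = 0.344 m.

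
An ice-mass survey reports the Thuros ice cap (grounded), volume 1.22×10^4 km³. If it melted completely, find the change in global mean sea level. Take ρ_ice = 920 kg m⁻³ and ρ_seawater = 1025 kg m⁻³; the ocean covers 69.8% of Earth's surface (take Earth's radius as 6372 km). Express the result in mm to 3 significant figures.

Thuros: 1.22×10^4 km³ × (920/1025) = 1.095×10^4 km³ of water.
Spread over 3.56×10^14 m² of ocean, Δh = 1.095×10^13 / 3.56×10^14 = 0.0307 m = 30.7 mm.

≈ 30.7 mm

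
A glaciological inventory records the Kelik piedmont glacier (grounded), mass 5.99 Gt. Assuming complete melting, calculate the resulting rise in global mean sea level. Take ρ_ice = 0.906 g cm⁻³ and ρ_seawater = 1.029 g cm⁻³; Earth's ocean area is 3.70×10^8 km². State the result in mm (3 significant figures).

Kelik: 5.99 Gt = 5.990×10^12 kg; dividing by ρ_w = 1.029 g cm⁻³ = 1029 kg m⁻³ gives 5.821×10^9 m³ of water.
Spread over 3.70×10^14 m² of ocean, Δh = 5.821×10^9 / 3.70×10^14 = 1.57×10^-5 m = 0.0157 mm.

≈ 0.0157 mm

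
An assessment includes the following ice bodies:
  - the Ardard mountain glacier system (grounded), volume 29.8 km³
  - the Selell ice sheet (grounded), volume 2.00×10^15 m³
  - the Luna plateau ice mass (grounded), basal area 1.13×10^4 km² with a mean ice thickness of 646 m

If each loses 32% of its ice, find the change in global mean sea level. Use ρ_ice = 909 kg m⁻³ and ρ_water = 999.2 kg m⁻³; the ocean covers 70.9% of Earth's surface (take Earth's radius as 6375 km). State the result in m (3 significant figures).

Ardard: 0.32 × 29.8 km³ × (909/999.2) = 8.675 km³ of water.
Selell: 0.32 × 2.00×10^15 m³ × (909/999.2) = 5.822×10^14 m³ of water.
Luna: ice volume = 1.13×10^4 km² × 646 m = 7300 km³; 0.32 × 7300 × (909/999.2) = 2125 km³ of water.
Total added water ≈ 5.844×10^14 m³ over 3.62×10^14 m² → Δh = 1.61 m.

≈ 1.61 m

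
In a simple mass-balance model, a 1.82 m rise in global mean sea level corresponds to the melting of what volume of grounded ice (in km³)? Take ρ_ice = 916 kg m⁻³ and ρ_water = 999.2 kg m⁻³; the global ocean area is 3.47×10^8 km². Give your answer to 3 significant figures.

≈ 6.89×10^5 km³

Required water volume = Δh × A = 1.82 m × 3.47×10^14 m² = 6.315×10^14 m³ = 6.315×10^5 km³.
Ice volume = water volume × ρ_w/ρ_ice = 6.315×10^5 × 999.2/916 = 6.89×10^5 km³.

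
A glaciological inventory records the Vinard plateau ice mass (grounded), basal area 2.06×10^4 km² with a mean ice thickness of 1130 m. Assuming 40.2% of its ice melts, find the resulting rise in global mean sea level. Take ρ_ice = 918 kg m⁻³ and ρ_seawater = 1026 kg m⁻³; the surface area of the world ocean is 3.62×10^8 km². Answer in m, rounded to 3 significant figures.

Vinard: ice volume = 2.06×10^4 km² × 1130 m = 2.328×10^4 km³; 0.402 × 2.328×10^4 × (918/1026) = 8373 km³ of water.
Spread over 3.62×10^14 m² of ocean, Δh = 8.373×10^12 / 3.62×10^14 = 0.0231 m.

≈ 0.0231 m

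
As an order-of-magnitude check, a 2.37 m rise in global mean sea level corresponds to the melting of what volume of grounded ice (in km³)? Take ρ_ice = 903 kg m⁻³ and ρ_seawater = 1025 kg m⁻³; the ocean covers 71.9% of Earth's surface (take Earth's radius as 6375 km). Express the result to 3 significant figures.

≈ 9.88×10^5 km³

Required water volume = Δh × A = 2.37 m × 3.67×10^14 m² = 8.703×10^14 m³ = 8.703×10^5 km³.
Ice volume = water volume × ρ_w/ρ_ice = 8.703×10^5 × 1025/903 = 9.88×10^5 km³.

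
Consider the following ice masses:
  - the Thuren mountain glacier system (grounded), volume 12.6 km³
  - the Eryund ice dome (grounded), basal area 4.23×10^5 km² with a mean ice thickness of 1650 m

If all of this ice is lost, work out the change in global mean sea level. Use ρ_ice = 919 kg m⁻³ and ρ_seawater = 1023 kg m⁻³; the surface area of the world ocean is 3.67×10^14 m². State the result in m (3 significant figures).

Thuren: 12.6 km³ × (919/1023) = 11.32 km³ of water.
Eryund: ice volume = 4.23×10^5 km² × 1650 m = 6.980×10^5 km³; 6.980×10^5 × (919/1023) = 6.270×10^5 km³ of water.
Total added water ≈ 6.270×10^14 m³ over 3.67×10^14 m² → Δh = 1.71 m.

≈ 1.71 m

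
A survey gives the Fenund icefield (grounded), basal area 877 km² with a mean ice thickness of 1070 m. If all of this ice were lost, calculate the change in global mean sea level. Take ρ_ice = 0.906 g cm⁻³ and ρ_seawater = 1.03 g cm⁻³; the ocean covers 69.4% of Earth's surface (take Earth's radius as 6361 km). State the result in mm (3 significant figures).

≈ 2.34 mm

Fenund: ice volume = 877 km² × 1070 m = 938.4 km³; 938.4 × (906/1030) = 825.4 km³ of water.
Spread over 3.53×10^14 m² of ocean, Δh = 8.254×10^11 / 3.53×10^14 = 2.34×10^-3 m = 2.34 mm.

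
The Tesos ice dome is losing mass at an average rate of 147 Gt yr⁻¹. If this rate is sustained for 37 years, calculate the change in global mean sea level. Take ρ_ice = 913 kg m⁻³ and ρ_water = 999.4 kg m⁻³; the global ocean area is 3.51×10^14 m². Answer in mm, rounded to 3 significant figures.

Total mass lost = 147 Gt/yr × 37 yr = 5439 Gt = 5.439×10^15 kg.
ρ_w = 999.4 kg m⁻³, so water volume = 5.439×10^15 / 999.4 = 5.442×10^12 m³.
Δh = 5.442×10^12 / 3.51×10^14 = 0.0155 m = 15.5 mm.

≈ 15.5 mm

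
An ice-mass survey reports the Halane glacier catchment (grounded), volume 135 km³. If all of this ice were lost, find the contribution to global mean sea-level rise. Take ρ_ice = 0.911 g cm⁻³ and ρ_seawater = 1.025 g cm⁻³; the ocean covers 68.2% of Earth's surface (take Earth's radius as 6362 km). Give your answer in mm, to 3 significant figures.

≈ 0.346 mm

Halane: 135 km³ × (911/1025) = 120.0 km³ of water.
Spread over 3.47×10^14 m² of ocean, Δh = 1.200×10^11 / 3.47×10^14 = 3.46×10^-4 m = 0.346 mm.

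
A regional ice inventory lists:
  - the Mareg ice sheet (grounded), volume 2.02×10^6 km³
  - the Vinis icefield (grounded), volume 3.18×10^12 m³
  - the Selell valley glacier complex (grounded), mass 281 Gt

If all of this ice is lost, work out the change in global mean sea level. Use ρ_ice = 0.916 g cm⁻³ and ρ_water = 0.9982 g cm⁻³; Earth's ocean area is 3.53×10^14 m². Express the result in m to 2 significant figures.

Mareg: 2.02×10^6 km³ × (916/998.2) = 1.854×10^6 km³ of water.
Vinis: 3.18×10^12 m³ × (916/998.2) = 2.918×10^12 m³ of water.
Selell: 281 Gt = 2.810×10^14 kg; dividing by ρ_w = 0.9982 g cm⁻³ = 998.2 kg m⁻³ gives 2.815×10^11 m³ of water.
Total added water ≈ 1.857×10^15 m³ over 3.53×10^14 m² → Δh = 5.26 m.

≈ 5.3 m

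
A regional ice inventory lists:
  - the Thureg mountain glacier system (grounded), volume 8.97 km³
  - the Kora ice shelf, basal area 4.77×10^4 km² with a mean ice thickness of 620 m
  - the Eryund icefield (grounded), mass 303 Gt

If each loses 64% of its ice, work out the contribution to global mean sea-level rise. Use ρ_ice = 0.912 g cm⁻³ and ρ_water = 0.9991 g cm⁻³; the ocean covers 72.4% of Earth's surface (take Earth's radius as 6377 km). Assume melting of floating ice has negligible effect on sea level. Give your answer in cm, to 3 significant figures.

Thureg: 0.64 × 8.97 km³ × (912/999.1) = 5.240 km³ of water.
The Kora ice shelf is floating and already displaces its own weight of water, so its melt adds essentially nothing to sea level.
Eryund: 0.64 × 303 Gt = 1.939×10^14 kg; dividing by ρ_w = 0.9991 g cm⁻³ = 999.1 kg m⁻³ gives 1.941×10^11 m³ of water.
Total added water ≈ 1.993×10^11 m³ over 3.70×10^14 m² → Δh = 5.39×10^-4 m = 0.0539 cm.

≈ 0.0539 cm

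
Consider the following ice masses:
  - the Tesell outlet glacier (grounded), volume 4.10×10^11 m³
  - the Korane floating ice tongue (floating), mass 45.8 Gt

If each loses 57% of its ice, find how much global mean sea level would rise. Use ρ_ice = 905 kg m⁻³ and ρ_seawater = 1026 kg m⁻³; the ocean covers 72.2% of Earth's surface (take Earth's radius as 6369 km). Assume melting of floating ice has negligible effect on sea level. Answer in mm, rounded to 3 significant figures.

≈ 0.560 mm

Tesell: 0.57 × 4.10×10^11 m³ × (905/1026) = 2.061×10^11 m³ of water.
The Korane floating ice tongue is floating and already displaces its own weight of water, so its melt adds essentially nothing to sea level.
Total added water ≈ 2.061×10^11 m³ over 3.68×10^14 m² → Δh = 5.60×10^-4 m = 0.560 mm.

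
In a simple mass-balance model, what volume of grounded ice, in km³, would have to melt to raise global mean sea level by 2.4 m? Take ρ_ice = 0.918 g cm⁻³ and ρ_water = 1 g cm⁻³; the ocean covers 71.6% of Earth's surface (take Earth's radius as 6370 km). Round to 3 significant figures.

Required water volume = Δh × A = 2.4 m × 3.65×10^14 m² = 8.762×10^14 m³ = 8.762×10^5 km³.
Ice volume = water volume × ρ_w/ρ_ice = 8.762×10^5 × 1000/918 = 9.54×10^5 km³.

≈ 9.54×10^5 km³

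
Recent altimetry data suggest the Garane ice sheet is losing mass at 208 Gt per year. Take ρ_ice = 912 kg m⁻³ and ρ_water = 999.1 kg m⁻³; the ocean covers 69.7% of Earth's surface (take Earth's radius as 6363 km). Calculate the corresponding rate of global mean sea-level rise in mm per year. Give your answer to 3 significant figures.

≈ 0.587 mm/yr

ρ_w = 999.1 kg m⁻³. Annual water volume added = 208 Gt / ρ_w = 2.080×10^14 kg / 999.1 kg m⁻³ = 2.082×10^11 m³.
Δh per year = 2.082×10^11 / 3.55×10^14 = 5.87×10^-4 m = 0.587 mm.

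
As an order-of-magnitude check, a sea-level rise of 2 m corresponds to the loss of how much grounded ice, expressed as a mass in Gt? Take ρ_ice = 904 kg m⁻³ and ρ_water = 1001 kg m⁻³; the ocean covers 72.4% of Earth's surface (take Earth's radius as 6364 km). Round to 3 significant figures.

Required water volume = Δh × A = 2 m × 3.68×10^14 m² = 7.370×10^14 m³.
ρ_w = 1001 kg m⁻³, so the mass of water = 7.370×10^14 m³ × 1001 kg m⁻³ = 7.377×10^17 kg = 7.38×10^5 Gt (and the same mass of ice, by conservation).

≈ 7.38×10^5 Gt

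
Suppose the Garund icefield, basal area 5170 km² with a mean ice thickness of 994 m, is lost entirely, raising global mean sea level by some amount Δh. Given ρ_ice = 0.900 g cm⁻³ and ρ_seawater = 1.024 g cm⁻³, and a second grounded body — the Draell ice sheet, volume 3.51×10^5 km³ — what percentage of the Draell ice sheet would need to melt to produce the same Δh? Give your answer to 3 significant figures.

Equal sea-level rise means equal mass of meltwater, i.e. equal mass of ice lost.
Ice mass of Garund: 4.625×10^15 kg; ice mass of Draell: 3.159×10^17 kg.
Fraction required = 4.625×10^15 / 3.159×10^17 = 0.0146 → 1.46 %.

≈ 1.46 %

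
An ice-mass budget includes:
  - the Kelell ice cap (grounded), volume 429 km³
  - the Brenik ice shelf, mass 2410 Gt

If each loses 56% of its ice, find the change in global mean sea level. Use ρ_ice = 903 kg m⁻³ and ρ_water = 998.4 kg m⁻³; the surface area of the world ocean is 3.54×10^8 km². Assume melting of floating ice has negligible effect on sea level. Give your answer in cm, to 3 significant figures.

Kelell: 0.56 × 429 km³ × (903/998.4) = 217.3 km³ of water.
The Brenik ice shelf is floating and already displaces its own weight of water, so its melt adds essentially nothing to sea level.
Total added water ≈ 2.173×10^11 m³ over 3.54×10^14 m² → Δh = 6.14×10^-4 m = 0.0614 cm.

≈ 0.0614 cm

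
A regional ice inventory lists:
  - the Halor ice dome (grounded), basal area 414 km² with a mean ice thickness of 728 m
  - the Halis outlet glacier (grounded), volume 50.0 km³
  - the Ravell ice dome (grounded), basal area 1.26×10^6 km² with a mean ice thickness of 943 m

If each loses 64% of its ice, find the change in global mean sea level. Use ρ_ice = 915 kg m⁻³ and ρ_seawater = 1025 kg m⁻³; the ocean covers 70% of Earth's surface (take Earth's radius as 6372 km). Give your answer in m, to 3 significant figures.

≈ 1.90 m

Halor: ice volume = 414 km² × 728 m = 301.4 km³; 0.64 × 301.4 × (915/1025) = 172.2 km³ of water.
Halis: 0.64 × 50.0 km³ × (915/1025) = 28.57 km³ of water.
Ravell: ice volume = 1.26×10^6 km² × 943 m = 1.188×10^6 km³; 0.64 × 1.188×10^6 × (915/1025) = 6.788×10^5 km³ of water.
Total added water ≈ 6.790×10^14 m³ over 3.57×10^14 m² → Δh = 1.90 m.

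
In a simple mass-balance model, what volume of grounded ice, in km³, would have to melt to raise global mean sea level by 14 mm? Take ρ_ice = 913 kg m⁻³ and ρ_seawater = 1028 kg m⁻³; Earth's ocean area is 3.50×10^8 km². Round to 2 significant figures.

Required water volume = Δh × A = 0.014 m × 3.50×10^14 m² = 4.900×10^12 m³ = 4900 km³.
Ice volume = water volume × ρ_w/ρ_ice = 4900 × 1028/913 = 5500 km³.

≈ 5500 km³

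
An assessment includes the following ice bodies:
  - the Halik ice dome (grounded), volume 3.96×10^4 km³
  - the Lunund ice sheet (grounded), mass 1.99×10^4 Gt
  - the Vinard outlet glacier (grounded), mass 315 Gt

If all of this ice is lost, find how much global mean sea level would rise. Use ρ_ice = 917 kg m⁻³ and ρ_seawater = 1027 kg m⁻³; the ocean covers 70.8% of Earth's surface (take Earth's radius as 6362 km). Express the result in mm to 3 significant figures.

≈ 153 mm

Halik: 3.96×10^4 km³ × (917/1027) = 3.536×10^4 km³ of water.
Lunund: 1.99×10^4 Gt = 1.990×10^16 kg; dividing by ρ_w = 1027 kg m⁻³ gives 1.938×10^13 m³ of water.
Vinard: 315 Gt = 3.150×10^14 kg; dividing by ρ_w = 1027 kg m⁻³ gives 3.067×10^11 m³ of water.
Total added water ≈ 5.504×10^13 m³ over 3.60×10^14 m² → Δh = 0.153 m = 153 mm.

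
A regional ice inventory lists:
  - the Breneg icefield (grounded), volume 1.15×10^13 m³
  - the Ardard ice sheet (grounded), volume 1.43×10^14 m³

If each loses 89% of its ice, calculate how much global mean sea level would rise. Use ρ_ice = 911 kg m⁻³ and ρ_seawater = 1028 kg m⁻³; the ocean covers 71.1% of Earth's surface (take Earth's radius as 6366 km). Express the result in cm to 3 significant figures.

Breneg: 0.89 × 1.15×10^13 m³ × (911/1028) = 9.070×10^12 m³ of water.
Ardard: 0.89 × 1.43×10^14 m³ × (911/1028) = 1.128×10^14 m³ of water.
Total added water ≈ 1.219×10^14 m³ over 3.62×10^14 m² → Δh = 0.337 m = 33.7 cm.

≈ 33.7 cm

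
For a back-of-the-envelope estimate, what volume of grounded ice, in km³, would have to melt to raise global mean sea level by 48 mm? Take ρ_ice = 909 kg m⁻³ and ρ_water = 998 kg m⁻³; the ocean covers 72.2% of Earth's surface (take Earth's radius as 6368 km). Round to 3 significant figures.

≈ 1.94×10^4 km³

Required water volume = Δh × A = 0.048 m × 3.68×10^14 m² = 1.766×10^13 m³ = 1.766×10^4 km³.
Ice volume = water volume × ρ_w/ρ_ice = 1.766×10^4 × 998/909 = 1.94×10^4 km³.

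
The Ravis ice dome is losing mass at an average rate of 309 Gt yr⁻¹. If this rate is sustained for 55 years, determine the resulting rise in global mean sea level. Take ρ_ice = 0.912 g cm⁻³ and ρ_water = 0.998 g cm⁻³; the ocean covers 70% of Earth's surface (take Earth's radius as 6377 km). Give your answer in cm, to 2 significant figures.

Total mass lost = 309 Gt/yr × 55 yr = 1.700×10^4 Gt = 1.700×10^16 kg.
ρ_w = 0.998 g cm⁻³ = 998 kg m⁻³, so water volume = 1.700×10^16 / 998 = 1.703×10^13 m³.
Δh = 1.703×10^13 / 3.58×10^14 = 0.0476 m = 4.8 cm.

≈ 4.8 cm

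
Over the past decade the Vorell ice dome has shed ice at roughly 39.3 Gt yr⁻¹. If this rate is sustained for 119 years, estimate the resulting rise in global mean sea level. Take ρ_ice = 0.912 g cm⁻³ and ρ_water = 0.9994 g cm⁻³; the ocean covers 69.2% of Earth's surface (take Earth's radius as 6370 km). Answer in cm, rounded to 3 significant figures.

Total mass lost = 39.3 Gt/yr × 119 yr = 4677 Gt = 4.677×10^15 kg.
ρ_w = 0.9994 g cm⁻³ = 999.4 kg m⁻³, so water volume = 4.677×10^15 / 999.4 = 4.680×10^12 m³.
Δh = 4.680×10^12 / 3.53×10^14 = 0.0133 m = 1.33 cm.

≈ 1.33 cm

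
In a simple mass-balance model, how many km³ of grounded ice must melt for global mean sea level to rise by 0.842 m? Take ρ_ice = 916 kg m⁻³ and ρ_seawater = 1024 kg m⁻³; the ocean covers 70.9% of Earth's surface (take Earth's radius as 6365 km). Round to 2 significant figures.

Required water volume = Δh × A = 0.842 m × 3.61×10^14 m² = 3.039×10^14 m³ = 3.039×10^5 km³.
Ice volume = water volume × ρ_w/ρ_ice = 3.039×10^5 × 1024/916 = 3.4×10^5 km³.

≈ 3.4×10^5 km³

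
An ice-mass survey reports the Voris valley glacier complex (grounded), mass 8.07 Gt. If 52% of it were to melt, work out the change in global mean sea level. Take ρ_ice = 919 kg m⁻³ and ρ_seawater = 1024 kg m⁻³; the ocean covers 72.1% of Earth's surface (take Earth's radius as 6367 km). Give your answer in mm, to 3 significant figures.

Voris: 0.52 × 8.07 Gt = 4.196×10^12 kg; dividing by ρ_w = 1024 kg m⁻³ gives 4.098×10^9 m³ of water.
Spread over 3.67×10^14 m² of ocean, Δh = 4.098×10^9 / 3.67×10^14 = 1.12×10^-5 m = 0.0112 mm.

≈ 0.0112 mm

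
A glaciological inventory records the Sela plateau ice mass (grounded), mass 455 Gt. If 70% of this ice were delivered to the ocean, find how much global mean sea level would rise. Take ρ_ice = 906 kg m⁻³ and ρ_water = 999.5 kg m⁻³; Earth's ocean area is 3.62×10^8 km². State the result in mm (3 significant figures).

Sela: 0.7 × 455 Gt = 3.185×10^14 kg; dividing by ρ_w = 999.5 kg m⁻³ gives 3.187×10^11 m³ of water.
Spread over 3.62×10^14 m² of ocean, Δh = 3.187×10^11 / 3.62×10^14 = 8.80×10^-4 m = 0.880 mm.

≈ 0.880 mm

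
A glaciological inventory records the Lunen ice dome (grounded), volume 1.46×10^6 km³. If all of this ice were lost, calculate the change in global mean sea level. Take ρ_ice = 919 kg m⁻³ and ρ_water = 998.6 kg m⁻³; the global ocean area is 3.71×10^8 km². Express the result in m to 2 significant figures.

Lunen: 1.46×10^6 km³ × (919/998.6) = 1.344×10^6 km³ of water.
Spread over 3.71×10^14 m² of ocean, Δh = 1.344×10^15 / 3.71×10^14 = 3.62 m.

≈ 3.6 m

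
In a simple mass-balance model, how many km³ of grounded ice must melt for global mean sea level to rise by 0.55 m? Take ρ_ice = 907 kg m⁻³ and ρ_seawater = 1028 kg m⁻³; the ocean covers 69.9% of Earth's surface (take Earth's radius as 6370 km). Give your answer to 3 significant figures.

Required water volume = Δh × A = 0.55 m × 3.56×10^14 m² = 1.960×10^14 m³ = 1.960×10^5 km³.
Ice volume = water volume × ρ_w/ρ_ice = 1.960×10^5 × 1028/907 = 2.22×10^5 km³.

≈ 2.22×10^5 km³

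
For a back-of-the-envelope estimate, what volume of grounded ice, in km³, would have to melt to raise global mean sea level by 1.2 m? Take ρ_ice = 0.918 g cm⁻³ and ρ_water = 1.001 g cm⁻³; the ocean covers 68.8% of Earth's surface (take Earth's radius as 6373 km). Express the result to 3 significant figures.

Required water volume = Δh × A = 1.2 m × 3.51×10^14 m² = 4.214×10^14 m³ = 4.214×10^5 km³.
Ice volume = water volume × ρ_w/ρ_ice = 4.214×10^5 × 1001/918 = 4.59×10^5 km³.

≈ 4.59×10^5 km³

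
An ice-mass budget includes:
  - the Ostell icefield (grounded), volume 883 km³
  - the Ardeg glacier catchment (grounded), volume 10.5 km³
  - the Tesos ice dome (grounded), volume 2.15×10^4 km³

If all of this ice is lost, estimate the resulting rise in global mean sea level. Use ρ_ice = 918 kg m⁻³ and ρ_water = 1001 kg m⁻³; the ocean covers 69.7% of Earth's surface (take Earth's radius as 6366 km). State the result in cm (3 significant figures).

≈ 5.79 cm

Ostell: 883 km³ × (918/1001) = 809.8 km³ of water.
Ardeg: 10.5 km³ × (918/1001) = 9.629 km³ of water.
Tesos: 2.15×10^4 km³ × (918/1001) = 1.972×10^4 km³ of water.
Total added water ≈ 2.054×10^13 m³ over 3.55×10^14 m² → Δh = 0.0579 m = 5.79 cm.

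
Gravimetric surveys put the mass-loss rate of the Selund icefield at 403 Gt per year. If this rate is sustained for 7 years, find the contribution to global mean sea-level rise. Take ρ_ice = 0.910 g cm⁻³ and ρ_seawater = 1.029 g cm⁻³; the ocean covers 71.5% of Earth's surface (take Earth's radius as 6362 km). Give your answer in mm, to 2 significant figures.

Total mass lost = 403 Gt/yr × 7 yr = 2821 Gt = 2.821×10^15 kg.
ρ_w = 1.029 g cm⁻³ = 1029 kg m⁻³, so water volume = 2.821×10^15 / 1029 = 2.741×10^12 m³.
Δh = 2.741×10^12 / 3.64×10^14 = 7.54×10^-3 m = 7.5 mm.

≈ 7.5 mm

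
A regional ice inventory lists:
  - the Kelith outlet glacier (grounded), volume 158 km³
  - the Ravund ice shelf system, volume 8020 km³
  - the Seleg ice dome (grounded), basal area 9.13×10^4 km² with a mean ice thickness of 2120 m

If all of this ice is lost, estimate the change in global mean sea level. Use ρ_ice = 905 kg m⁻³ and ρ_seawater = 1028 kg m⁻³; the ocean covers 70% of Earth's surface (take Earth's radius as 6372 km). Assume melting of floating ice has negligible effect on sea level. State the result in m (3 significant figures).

≈ 0.477 m

Kelith: 158 km³ × (905/1028) = 139.1 km³ of water.
The Ravund ice shelf system is floating and already displaces its own weight of water, so its melt adds essentially nothing to sea level.
Seleg: ice volume = 9.13×10^4 km² × 2120 m = 1.936×10^5 km³; 1.936×10^5 × (905/1028) = 1.704×10^5 km³ of water.
Total added water ≈ 1.705×10^14 m³ over 3.57×10^14 m² → Δh = 0.477 m.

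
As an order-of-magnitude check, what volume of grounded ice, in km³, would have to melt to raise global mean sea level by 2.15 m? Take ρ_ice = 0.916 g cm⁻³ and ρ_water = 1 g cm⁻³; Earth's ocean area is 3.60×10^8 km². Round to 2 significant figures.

≈ 8.4×10^5 km³

Required water volume = Δh × A = 2.15 m × 3.60×10^14 m² = 7.740×10^14 m³ = 7.740×10^5 km³.
Ice volume = water volume × ρ_w/ρ_ice = 7.740×10^5 × 1000/916 = 8.4×10^5 km³.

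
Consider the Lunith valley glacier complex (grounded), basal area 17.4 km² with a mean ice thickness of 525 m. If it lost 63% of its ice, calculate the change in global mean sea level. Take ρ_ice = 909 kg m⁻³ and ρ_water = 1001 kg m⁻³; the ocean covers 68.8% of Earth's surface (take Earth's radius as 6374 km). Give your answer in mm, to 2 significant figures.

≈ 0.015 mm

Lunith: ice volume = 17.4 km² × 525 m = 9.135 km³; 0.63 × 9.135 × (909/1001) = 5.226 km³ of water.
Spread over 3.51×10^14 m² of ocean, Δh = 5.226×10^9 / 3.51×10^14 = 1.49×10^-5 m = 0.015 mm.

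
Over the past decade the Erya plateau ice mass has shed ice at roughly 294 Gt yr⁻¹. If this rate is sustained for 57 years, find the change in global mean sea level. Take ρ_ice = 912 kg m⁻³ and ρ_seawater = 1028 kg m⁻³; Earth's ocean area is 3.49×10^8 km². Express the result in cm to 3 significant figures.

Total mass lost = 294 Gt/yr × 57 yr = 1.676×10^4 Gt = 1.676×10^16 kg.
ρ_w = 1028 kg m⁻³, so water volume = 1.676×10^16 / 1028 = 1.630×10^13 m³.
Δh = 1.630×10^13 / 3.49×10^14 = 0.0467 m = 4.67 cm.

≈ 4.67 cm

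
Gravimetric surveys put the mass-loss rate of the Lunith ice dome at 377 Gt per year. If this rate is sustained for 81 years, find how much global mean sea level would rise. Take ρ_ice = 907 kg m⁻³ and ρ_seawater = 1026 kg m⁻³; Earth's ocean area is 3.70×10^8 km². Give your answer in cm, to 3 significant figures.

≈ 8.04 cm

Total mass lost = 377 Gt/yr × 81 yr = 3.054×10^4 Gt = 3.054×10^16 kg.
ρ_w = 1026 kg m⁻³, so water volume = 3.054×10^16 / 1026 = 2.976×10^13 m³.
Δh = 2.976×10^13 / 3.70×10^14 = 0.0804 m = 8.04 cm.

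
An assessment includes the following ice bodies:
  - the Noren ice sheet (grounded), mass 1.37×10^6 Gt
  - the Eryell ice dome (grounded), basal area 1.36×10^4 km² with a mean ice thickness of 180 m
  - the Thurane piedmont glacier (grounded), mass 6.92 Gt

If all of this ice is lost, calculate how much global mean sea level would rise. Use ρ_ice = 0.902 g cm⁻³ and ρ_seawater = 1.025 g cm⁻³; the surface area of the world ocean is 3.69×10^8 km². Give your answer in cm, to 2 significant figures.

≈ 360 cm

Noren: 1.37×10^6 Gt = 1.370×10^18 kg; dividing by ρ_w = 1.025 g cm⁻³ = 1025 kg m⁻³ gives 1.337×10^15 m³ of water.
Eryell: ice volume = 1.36×10^4 km² × 180 m = 2448 km³; 2448 × (902/1025) = 2154 km³ of water.
Thurane: 6.92 Gt = 6.920×10^12 kg; dividing by ρ_w = 1025 kg m⁻³ gives 6.751×10^9 m³ of water.
Total added water ≈ 1.339×10^15 m³ over 3.69×10^14 m² → Δh = 3.63 m = 360 cm.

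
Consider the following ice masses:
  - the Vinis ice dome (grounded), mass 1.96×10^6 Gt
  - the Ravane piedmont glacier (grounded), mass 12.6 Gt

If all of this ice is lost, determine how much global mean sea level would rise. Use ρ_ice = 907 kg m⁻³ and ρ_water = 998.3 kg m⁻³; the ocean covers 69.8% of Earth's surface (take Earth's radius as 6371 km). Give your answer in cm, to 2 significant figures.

Vinis: 1.96×10^6 Gt = 1.960×10^18 kg; dividing by ρ_w = 998.3 kg m⁻³ gives 1.963×10^15 m³ of water.
Ravane: 12.6 Gt = 1.260×10^13 kg; dividing by ρ_w = 998.3 kg m⁻³ gives 1.262×10^10 m³ of water.
Total added water ≈ 1.963×10^15 m³ over 3.56×10^14 m² → Δh = 5.51 m = 550 cm.

≈ 550 cm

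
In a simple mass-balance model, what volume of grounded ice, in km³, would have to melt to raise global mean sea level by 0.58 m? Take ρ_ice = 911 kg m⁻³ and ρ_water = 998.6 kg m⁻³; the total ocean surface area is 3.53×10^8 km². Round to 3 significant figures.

≈ 2.24×10^5 km³

Required water volume = Δh × A = 0.58 m × 3.53×10^14 m² = 2.047×10^14 m³ = 2.047×10^5 km³.
Ice volume = water volume × ρ_w/ρ_ice = 2.047×10^5 × 998.6/911 = 2.24×10^5 km³.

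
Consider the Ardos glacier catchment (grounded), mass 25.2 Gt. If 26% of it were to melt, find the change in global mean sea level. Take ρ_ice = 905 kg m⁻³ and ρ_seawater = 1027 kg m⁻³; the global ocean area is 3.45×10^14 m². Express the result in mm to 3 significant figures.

≈ 0.0185 mm

Ardos: 0.26 × 25.2 Gt = 6.552×10^12 kg; dividing by ρ_w = 1027 kg m⁻³ gives 6.380×10^9 m³ of water.
Spread over 3.45×10^14 m² of ocean, Δh = 6.380×10^9 / 3.45×10^14 = 1.85×10^-5 m = 0.0185 mm.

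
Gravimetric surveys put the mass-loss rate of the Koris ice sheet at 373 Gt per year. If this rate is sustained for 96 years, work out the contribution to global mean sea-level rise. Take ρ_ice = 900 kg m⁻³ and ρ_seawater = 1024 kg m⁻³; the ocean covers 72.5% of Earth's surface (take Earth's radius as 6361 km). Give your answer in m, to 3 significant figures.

≈ 0.0949 m

Total mass lost = 373 Gt/yr × 96 yr = 3.581×10^4 Gt = 3.581×10^16 kg.
ρ_w = 1024 kg m⁻³, so water volume = 3.581×10^16 / 1024 = 3.497×10^13 m³.
Δh = 3.497×10^13 / 3.69×10^14 = 0.0949 m.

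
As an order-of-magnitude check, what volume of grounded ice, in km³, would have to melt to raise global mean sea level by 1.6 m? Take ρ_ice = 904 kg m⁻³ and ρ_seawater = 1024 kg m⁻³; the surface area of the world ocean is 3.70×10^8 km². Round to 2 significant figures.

≈ 6.7×10^5 km³

Required water volume = Δh × A = 1.6 m × 3.70×10^14 m² = 5.920×10^14 m³ = 5.920×10^5 km³.
Ice volume = water volume × ρ_w/ρ_ice = 5.920×10^5 × 1024/904 = 6.7×10^5 km³.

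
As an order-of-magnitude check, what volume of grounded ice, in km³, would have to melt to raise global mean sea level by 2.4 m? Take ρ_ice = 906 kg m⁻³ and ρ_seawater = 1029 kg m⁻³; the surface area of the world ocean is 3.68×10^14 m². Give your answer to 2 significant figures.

Required water volume = Δh × A = 2.4 m × 3.68×10^14 m² = 8.832×10^14 m³ = 8.832×10^5 km³.
Ice volume = water volume × ρ_w/ρ_ice = 8.832×10^5 × 1029/906 = 1.0×10^6 km³.

≈ 1.0×10^6 km³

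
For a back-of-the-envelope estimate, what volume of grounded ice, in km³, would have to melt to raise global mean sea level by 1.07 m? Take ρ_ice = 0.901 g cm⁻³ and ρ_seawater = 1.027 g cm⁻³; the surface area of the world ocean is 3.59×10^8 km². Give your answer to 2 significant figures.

≈ 4.4×10^5 km³

Required water volume = Δh × A = 1.07 m × 3.59×10^14 m² = 3.841×10^14 m³ = 3.841×10^5 km³.
Ice volume = water volume × ρ_w/ρ_ice = 3.841×10^5 × 1027/901 = 4.4×10^5 km³.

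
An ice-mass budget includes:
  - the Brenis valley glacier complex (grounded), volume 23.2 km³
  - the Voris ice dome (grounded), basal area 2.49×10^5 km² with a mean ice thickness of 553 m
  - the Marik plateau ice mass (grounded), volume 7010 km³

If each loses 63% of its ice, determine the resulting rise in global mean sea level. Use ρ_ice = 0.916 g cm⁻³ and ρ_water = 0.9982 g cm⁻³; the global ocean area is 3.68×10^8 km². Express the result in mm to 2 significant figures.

Brenis: 0.63 × 23.2 km³ × (916/998.2) = 13.41 km³ of water.
Voris: ice volume = 2.49×10^5 km² × 553 m = 1.377×10^5 km³; 0.63 × 1.377×10^5 × (916/998.2) = 7.961×10^4 km³ of water.
Marik: 0.63 × 7010 km³ × (916/998.2) = 4053 km³ of water.
Total added water ≈ 8.367×10^13 m³ over 3.68×10^14 m² → Δh = 0.227 m = 230 mm.

≈ 230 mm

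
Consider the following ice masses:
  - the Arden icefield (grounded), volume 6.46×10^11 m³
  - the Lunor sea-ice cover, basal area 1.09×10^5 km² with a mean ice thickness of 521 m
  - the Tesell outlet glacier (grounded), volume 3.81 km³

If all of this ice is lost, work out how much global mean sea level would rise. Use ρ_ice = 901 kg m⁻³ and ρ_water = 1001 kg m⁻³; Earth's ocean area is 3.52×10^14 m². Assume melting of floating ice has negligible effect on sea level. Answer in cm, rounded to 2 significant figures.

≈ 0.17 cm

Arden: 6.46×10^11 m³ × (901/1001) = 5.815×10^11 m³ of water.
The Lunor sea-ice cover is floating and already displaces its own weight of water, so its melt adds essentially nothing to sea level.
Tesell: 3.81 km³ × (901/1001) = 3.429 km³ of water.
Total added water ≈ 5.849×10^11 m³ over 3.52×10^14 m² → Δh = 1.66×10^-3 m = 0.17 cm.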